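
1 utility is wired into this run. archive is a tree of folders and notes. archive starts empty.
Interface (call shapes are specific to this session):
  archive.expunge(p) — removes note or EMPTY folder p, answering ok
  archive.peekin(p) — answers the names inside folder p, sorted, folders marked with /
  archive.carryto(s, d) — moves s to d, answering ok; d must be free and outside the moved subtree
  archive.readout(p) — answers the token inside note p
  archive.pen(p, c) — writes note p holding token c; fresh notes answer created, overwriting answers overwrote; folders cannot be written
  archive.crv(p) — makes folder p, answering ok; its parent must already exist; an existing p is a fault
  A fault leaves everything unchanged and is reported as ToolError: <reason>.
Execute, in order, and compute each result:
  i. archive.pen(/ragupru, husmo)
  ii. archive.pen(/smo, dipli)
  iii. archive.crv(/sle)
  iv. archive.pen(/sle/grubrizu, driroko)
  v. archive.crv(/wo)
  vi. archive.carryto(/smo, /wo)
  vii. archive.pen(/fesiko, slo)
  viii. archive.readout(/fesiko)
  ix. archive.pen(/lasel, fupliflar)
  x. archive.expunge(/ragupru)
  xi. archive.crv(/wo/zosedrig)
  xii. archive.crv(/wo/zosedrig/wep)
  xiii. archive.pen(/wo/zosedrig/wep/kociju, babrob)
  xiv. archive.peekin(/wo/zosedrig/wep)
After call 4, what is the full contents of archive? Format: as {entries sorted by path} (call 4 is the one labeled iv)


Answer: {ragupru=husmo, sle/, sle/grubrizu=driroko, smo=dipli}

Derivation:
% archive.pen p→/ragupru c→husmo
= created
% archive.pen p→/smo c→dipli
= created
% archive.crv p→/sle
= ok
% archive.pen p→/sle/grubrizu c→driroko
= created
% archive.crv p→/wo
= ok
% archive.carryto s→/smo d→/wo
= ToolError: exists
% archive.pen p→/fesiko c→slo
= created
% archive.readout p→/fesiko
= slo
% archive.pen p→/lasel c→fupliflar
= created
% archive.expunge p→/ragupru
= ok
% archive.crv p→/wo/zosedrig
= ok
% archive.crv p→/wo/zosedrig/wep
= ok
% archive.pen p→/wo/zosedrig/wep/kociju c→babrob
= created
% archive.peekin p→/wo/zosedrig/wep
= [kociju]


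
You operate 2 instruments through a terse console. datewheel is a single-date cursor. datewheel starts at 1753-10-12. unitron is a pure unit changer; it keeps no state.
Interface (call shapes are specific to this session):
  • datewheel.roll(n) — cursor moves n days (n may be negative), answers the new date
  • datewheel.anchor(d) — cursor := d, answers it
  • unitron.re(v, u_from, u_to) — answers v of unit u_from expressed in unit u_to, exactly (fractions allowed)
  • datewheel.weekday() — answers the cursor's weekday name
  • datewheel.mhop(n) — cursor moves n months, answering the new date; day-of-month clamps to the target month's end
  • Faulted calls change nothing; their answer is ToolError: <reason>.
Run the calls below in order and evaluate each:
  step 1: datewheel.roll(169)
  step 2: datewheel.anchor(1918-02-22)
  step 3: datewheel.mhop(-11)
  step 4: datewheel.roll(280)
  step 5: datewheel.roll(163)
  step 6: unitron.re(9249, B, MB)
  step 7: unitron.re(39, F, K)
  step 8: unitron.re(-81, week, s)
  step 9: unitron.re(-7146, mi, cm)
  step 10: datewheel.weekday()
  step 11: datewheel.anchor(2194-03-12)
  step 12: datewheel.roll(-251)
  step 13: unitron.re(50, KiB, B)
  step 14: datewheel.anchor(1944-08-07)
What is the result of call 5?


Answer: 1918-06-08

Derivation:
-> datewheel.roll(n='169')
<- 1754-03-30
-> datewheel.anchor(d='1918-02-22')
<- 1918-02-22
-> datewheel.mhop(n='-11')
<- 1917-03-22
-> datewheel.roll(n='280')
<- 1917-12-27
-> datewheel.roll(n='163')
<- 1918-06-08
-> unitron.re(v='9249', u_from='B', u_to='MB')
<- 9249/1000000
-> unitron.re(v='39', u_from='F', u_to='K')
<- 49867/180
-> unitron.re(v='-81', u_from='week', u_to='s')
<- -48988800
-> unitron.re(v='-7146', u_from='mi', u_to='cm')
<- -5750186112/5
-> datewheel.weekday()
<- Saturday
-> datewheel.anchor(d='2194-03-12')
<- 2194-03-12
-> datewheel.roll(n='-251')
<- 2193-07-04
-> unitron.re(v='50', u_from='KiB', u_to='B')
<- 51200
-> datewheel.anchor(d='1944-08-07')
<- 1944-08-07


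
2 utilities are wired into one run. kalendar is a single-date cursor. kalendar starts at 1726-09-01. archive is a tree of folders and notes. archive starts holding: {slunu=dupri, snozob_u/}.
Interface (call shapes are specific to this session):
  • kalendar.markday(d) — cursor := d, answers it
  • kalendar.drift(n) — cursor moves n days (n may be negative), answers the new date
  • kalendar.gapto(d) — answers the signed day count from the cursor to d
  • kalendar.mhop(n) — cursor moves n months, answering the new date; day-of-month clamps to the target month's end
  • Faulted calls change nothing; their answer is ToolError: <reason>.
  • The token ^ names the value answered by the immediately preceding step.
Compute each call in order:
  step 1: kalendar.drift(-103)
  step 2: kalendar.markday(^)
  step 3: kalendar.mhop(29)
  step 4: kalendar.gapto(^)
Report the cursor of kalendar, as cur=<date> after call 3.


Next I call drift using n=-103, → 1726-05-21.
I call markday using d=^, — result: 1726-05-21.
Now I run mhop using n=29, → 1728-10-21.
Invoking gapto using d=^, and see 0.

Answer: cur=1728-10-21


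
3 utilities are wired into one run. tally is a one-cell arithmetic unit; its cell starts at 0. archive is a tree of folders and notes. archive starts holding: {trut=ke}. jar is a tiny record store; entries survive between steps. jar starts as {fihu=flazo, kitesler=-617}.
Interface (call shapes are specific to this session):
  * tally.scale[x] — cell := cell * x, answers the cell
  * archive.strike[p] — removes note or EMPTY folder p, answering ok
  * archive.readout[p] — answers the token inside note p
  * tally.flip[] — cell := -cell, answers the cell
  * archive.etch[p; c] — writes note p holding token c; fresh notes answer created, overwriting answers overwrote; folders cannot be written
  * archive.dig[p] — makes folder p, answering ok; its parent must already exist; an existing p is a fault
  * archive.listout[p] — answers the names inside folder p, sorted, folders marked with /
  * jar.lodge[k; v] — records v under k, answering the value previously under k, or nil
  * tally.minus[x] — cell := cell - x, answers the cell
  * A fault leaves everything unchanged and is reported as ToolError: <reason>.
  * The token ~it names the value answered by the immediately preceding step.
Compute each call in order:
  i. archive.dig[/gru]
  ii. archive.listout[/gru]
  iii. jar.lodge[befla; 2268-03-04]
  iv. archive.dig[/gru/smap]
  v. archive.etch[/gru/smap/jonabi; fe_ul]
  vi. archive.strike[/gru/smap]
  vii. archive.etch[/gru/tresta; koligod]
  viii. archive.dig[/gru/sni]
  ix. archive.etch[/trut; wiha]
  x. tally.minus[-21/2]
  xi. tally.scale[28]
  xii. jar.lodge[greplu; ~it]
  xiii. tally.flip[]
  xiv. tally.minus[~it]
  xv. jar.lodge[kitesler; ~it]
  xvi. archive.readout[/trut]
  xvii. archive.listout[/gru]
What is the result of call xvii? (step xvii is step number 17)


-> archive.dig(p→/gru)
<- ok
-> archive.listout(p→/gru)
<- []
-> jar.lodge(k→befla, v→2268-03-04)
<- nil
-> archive.dig(p→/gru/smap)
<- ok
-> archive.etch(p→/gru/smap/jonabi, c→fe_ul)
<- created
-> archive.strike(p→/gru/smap)
<- ToolError: not empty
-> archive.etch(p→/gru/tresta, c→koligod)
<- created
-> archive.dig(p→/gru/sni)
<- ok
-> archive.etch(p→/trut, c→wiha)
<- overwrote
-> tally.minus(x→-21/2)
<- 21/2
-> tally.scale(x→28)
<- 294
-> jar.lodge(k→greplu, v→~it)
<- nil
-> tally.flip()
<- -294
-> tally.minus(x→~it)
<- 0
-> jar.lodge(k→kitesler, v→~it)
<- -617
-> archive.readout(p→/trut)
<- wiha
-> archive.listout(p→/gru)
<- [smap/, sni/, tresta]

Answer: [smap/, sni/, tresta]


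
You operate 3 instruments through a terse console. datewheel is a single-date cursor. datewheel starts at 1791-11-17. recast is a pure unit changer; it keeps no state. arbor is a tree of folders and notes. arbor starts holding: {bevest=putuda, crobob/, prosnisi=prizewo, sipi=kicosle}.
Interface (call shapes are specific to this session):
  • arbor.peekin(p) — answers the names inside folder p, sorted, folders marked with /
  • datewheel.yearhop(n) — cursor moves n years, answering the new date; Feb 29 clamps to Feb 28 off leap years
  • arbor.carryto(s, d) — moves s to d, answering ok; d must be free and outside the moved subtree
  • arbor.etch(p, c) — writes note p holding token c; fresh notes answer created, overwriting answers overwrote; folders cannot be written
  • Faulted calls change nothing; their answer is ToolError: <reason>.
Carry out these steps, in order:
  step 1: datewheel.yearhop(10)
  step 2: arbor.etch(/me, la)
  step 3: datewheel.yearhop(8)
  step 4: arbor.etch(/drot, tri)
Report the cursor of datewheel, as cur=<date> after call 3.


→ datewheel.yearhop(n='10')
← 1801-11-17
→ arbor.etch(p='/me', c='la')
← created
→ datewheel.yearhop(n='8')
← 1809-11-17
→ arbor.etch(p='/drot', c='tri')
← created

Answer: cur=1809-11-17


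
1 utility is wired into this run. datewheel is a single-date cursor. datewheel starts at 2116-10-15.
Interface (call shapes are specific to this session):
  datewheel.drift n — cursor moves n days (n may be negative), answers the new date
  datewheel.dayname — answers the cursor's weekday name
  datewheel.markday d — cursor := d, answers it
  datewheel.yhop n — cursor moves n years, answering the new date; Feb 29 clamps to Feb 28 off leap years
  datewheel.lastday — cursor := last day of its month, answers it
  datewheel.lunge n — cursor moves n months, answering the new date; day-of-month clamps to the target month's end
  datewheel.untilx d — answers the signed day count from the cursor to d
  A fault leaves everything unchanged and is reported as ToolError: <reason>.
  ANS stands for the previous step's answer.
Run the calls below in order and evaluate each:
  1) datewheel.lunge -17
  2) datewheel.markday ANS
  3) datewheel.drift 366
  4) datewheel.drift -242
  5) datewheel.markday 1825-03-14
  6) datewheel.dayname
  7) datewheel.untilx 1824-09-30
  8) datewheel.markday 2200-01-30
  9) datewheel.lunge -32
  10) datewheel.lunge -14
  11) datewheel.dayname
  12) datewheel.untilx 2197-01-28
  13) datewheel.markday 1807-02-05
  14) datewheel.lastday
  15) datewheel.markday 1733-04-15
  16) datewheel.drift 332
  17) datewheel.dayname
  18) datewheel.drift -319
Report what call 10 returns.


Answer: 2196-03-30

Derivation:
;; 1. lunge(n=-17) -> 2115-05-15
;; 2. markday(d=ANS) -> 2115-05-15
;; 3. drift(n=366) -> 2116-05-15
;; 4. drift(n=-242) -> 2115-09-16
;; 5. markday(d=1825-03-14) -> 1825-03-14
;; 6. dayname() -> Monday
;; 7. untilx(d=1824-09-30) -> -165
;; 8. markday(d=2200-01-30) -> 2200-01-30
;; 9. lunge(n=-32) -> 2197-05-30
;; 10. lunge(n=-14) -> 2196-03-30
;; 11. dayname() -> Wednesday
;; 12. untilx(d=2197-01-28) -> 304
;; 13. markday(d=1807-02-05) -> 1807-02-05
;; 14. lastday() -> 1807-02-28
;; 15. markday(d=1733-04-15) -> 1733-04-15
;; 16. drift(n=332) -> 1734-03-13
;; 17. dayname() -> Saturday
;; 18. drift(n=-319) -> 1733-04-28


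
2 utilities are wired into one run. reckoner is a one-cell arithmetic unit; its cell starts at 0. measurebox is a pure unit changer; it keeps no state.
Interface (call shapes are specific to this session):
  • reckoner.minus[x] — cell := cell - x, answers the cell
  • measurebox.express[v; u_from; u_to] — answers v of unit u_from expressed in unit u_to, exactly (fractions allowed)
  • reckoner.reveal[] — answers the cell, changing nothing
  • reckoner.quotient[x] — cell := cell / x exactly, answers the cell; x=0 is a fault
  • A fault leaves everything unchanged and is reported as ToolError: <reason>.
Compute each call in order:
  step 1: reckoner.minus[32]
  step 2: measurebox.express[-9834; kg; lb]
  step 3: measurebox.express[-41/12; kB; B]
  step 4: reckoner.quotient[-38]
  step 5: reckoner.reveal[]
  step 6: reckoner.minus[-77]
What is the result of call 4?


-- reckoner.minus(x=32) : -32
-- measurebox.express(v=-9834, u_from=kg, u_to=lb) : -89400000000/4123567
-- measurebox.express(v=-41/12, u_from=kB, u_to=B) : -10250/3
-- reckoner.quotient(x=-38) : 16/19
-- reckoner.reveal() : 16/19
-- reckoner.minus(x=-77) : 1479/19

Answer: 16/19


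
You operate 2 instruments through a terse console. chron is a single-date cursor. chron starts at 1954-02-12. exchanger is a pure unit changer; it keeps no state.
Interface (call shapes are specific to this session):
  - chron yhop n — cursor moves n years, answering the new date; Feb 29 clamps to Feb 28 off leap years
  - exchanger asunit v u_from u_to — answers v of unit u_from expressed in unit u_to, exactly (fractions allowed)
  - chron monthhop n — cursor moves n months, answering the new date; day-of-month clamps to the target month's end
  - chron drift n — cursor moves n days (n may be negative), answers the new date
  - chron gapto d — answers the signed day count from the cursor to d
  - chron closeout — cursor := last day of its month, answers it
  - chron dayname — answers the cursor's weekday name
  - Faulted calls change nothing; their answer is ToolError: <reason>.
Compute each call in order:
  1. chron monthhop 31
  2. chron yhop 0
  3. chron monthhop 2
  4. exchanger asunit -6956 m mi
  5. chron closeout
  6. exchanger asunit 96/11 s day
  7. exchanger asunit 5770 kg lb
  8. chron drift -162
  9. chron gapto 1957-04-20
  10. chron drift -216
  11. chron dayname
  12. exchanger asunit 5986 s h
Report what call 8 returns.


Answer: 1956-06-21

Derivation:
I try chron monthhop on n='31': 1956-09-12.
Using chron yhop on n='0', — result: 1956-09-12.
Next I call chron monthhop on n='2', and observe 1956-11-12.
Then exchanger asunit on v='-6956', u_from='m', u_to='mi', giving -217375/50292.
I run chron closeout, yielding 1956-11-30.
Invoking exchanger asunit on v='96/11', u_from='s', u_to='day', yielding 1/9900.
I call exchanger asunit on v='5770', u_from='kg', u_to='lb', — result: 577000000000/45359237.
Now I run chron drift on n='-162', which returns 1956-06-21.
Then chron gapto on d='1957-04-20', and get 303.
Then chron drift on n='-216', which returns 1955-11-18.
Now I run chron dayname(), and see Friday.
Invoking exchanger asunit on v='5986', u_from='s', u_to='h', and get 2993/1800.


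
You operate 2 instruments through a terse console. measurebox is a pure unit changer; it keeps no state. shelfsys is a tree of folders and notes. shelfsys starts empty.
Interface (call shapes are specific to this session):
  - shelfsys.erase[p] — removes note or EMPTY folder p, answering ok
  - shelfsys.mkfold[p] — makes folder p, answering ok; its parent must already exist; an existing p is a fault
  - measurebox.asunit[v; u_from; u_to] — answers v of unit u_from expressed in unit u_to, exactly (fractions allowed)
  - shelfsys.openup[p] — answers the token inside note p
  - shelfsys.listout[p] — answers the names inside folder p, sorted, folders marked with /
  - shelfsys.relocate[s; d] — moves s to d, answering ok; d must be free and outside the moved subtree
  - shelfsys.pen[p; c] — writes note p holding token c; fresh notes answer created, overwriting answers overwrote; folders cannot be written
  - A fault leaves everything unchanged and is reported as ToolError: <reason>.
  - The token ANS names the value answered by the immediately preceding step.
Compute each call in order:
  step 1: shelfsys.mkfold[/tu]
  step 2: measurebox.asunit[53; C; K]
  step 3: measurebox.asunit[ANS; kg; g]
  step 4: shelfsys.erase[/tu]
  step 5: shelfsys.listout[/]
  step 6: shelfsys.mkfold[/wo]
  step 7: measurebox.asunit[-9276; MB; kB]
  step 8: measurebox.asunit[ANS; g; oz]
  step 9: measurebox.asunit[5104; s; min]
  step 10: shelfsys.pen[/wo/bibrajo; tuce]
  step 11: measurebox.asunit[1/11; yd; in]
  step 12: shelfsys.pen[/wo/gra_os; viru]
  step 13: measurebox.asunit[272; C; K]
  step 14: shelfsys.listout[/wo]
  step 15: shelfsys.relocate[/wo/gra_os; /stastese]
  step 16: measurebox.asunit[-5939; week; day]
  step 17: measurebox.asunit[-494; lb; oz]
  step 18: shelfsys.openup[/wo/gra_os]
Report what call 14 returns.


> shelfsys.mkfold /tu
  ok
> measurebox.asunit 53 C K
  6523/20
> measurebox.asunit ANS kg g
  326150
> shelfsys.erase /tu
  ok
> shelfsys.listout /
  []
> shelfsys.mkfold /wo
  ok
> measurebox.asunit -9276 MB kB
  -9276000
> measurebox.asunit ANS g oz
  -14841600000000/45359237
> measurebox.asunit 5104 s min
  1276/15
> shelfsys.pen /wo/bibrajo tuce
  created
> measurebox.asunit 1/11 yd in
  36/11
> shelfsys.pen /wo/gra_os viru
  created
> measurebox.asunit 272 C K
  10903/20
> shelfsys.listout /wo
  [bibrajo, gra_os]
> shelfsys.relocate /wo/gra_os /stastese
  ok
> measurebox.asunit -5939 week day
  -41573
> measurebox.asunit -494 lb oz
  -7904
> shelfsys.openup /wo/gra_os
  ToolError: not found

Answer: [bibrajo, gra_os]


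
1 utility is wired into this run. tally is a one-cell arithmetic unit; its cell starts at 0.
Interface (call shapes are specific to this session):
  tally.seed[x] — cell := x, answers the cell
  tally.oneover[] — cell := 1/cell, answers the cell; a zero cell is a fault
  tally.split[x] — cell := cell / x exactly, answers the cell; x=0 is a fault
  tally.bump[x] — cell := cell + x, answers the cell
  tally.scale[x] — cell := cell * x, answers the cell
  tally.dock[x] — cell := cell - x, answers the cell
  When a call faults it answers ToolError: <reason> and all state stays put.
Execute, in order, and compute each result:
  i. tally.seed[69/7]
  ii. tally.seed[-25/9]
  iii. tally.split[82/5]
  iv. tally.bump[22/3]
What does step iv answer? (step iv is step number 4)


Answer: 5287/738

Derivation:
Act: tally.seed[x=69/7]
Obs: 69/7
Act: tally.seed[x=-25/9]
Obs: -25/9
Act: tally.split[x=82/5]
Obs: -125/738
Act: tally.bump[x=22/3]
Obs: 5287/738


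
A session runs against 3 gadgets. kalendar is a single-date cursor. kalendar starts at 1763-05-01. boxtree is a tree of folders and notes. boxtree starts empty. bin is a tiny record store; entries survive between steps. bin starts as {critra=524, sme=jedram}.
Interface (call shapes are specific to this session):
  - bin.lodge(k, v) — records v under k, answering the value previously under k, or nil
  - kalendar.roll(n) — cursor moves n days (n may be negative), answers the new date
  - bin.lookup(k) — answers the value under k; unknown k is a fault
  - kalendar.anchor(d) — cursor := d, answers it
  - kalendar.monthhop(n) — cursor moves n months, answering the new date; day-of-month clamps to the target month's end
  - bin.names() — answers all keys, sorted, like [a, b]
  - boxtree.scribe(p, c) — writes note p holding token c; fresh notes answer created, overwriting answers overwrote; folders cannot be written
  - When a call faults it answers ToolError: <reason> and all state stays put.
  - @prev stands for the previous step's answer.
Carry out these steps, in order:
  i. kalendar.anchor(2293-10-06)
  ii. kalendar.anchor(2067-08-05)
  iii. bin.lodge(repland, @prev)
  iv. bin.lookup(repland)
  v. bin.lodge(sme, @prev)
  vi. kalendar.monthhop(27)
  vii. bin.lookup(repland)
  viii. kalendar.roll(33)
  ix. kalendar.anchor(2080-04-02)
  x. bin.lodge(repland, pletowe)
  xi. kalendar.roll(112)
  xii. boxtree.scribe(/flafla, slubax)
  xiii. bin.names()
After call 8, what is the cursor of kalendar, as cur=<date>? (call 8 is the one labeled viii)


Answer: cur=2069-12-08

Derivation:
% anchor(d: 2293-10-06) == 2293-10-06
% anchor(d: 2067-08-05) == 2067-08-05
% lodge(k: repland, v: @prev) == nil
% lookup(k: repland) == 2067-08-05
% lodge(k: sme, v: @prev) == jedram
% monthhop(n: 27) == 2069-11-05
% lookup(k: repland) == 2067-08-05
% roll(n: 33) == 2069-12-08
% anchor(d: 2080-04-02) == 2080-04-02
% lodge(k: repland, v: pletowe) == 2067-08-05
% roll(n: 112) == 2080-07-23
% scribe(p: /flafla, c: slubax) == created
% names() == [critra, repland, sme]


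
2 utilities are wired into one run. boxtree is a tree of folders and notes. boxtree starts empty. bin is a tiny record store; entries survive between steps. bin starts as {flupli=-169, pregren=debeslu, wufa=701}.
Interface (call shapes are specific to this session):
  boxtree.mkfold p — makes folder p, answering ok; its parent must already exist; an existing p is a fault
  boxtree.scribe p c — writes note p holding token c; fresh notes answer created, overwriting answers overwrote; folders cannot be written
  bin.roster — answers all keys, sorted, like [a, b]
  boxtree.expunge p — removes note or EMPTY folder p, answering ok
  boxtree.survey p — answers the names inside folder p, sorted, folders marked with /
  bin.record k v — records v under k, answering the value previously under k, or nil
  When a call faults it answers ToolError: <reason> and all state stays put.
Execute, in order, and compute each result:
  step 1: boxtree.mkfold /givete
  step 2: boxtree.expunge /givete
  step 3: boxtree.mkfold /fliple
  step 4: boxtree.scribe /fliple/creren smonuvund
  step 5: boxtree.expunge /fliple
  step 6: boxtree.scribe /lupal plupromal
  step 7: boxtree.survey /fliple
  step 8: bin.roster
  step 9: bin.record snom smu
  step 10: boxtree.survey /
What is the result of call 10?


% boxtree.mkfold(/givete) ~> ok
% boxtree.expunge(/givete) ~> ok
% boxtree.mkfold(/fliple) ~> ok
% boxtree.scribe(/fliple/creren, smonuvund) ~> created
% boxtree.expunge(/fliple) ~> ToolError: not empty
% boxtree.scribe(/lupal, plupromal) ~> created
% boxtree.survey(/fliple) ~> [creren]
% bin.roster() ~> [flupli, pregren, wufa]
% bin.record(snom, smu) ~> nil
% boxtree.survey(/) ~> [fliple/, lupal]

Answer: [fliple/, lupal]


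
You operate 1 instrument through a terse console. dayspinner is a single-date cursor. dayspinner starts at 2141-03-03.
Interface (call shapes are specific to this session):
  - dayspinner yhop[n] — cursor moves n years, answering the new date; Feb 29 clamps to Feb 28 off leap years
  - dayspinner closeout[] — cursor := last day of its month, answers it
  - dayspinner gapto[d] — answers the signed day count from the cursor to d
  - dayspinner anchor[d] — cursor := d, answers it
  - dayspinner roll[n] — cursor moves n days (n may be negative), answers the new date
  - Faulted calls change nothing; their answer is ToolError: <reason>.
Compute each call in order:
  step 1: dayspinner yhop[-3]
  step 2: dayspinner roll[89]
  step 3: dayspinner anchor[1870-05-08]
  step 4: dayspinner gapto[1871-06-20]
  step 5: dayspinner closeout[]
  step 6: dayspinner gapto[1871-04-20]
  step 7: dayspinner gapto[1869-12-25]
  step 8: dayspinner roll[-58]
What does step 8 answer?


CALL dayspinner yhop[n=-3]
RET  2138-03-03
CALL dayspinner roll[n=89]
RET  2138-05-31
CALL dayspinner anchor[d=1870-05-08]
RET  1870-05-08
CALL dayspinner gapto[d=1871-06-20]
RET  408
CALL dayspinner closeout[]
RET  1870-05-31
CALL dayspinner gapto[d=1871-04-20]
RET  324
CALL dayspinner gapto[d=1869-12-25]
RET  -157
CALL dayspinner roll[n=-58]
RET  1870-04-03

Answer: 1870-04-03


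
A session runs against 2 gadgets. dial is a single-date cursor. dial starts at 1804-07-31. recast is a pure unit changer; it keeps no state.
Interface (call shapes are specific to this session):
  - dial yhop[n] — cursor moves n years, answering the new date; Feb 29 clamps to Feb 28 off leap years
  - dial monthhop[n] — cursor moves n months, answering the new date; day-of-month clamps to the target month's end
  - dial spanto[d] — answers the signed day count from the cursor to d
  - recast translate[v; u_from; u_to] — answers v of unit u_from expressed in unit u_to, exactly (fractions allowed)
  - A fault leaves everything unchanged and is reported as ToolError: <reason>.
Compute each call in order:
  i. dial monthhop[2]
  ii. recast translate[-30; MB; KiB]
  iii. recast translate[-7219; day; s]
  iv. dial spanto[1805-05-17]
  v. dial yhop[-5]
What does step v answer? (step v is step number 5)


# 1. dial monthhop(n=2) == 1804-09-30
# 2. recast translate(v=-30, u_from=MB, u_to=KiB) == -234375/8
# 3. recast translate(v=-7219, u_from=day, u_to=s) == -623721600
# 4. dial spanto(d=1805-05-17) == 229
# 5. dial yhop(n=-5) == 1799-09-30

Answer: 1799-09-30


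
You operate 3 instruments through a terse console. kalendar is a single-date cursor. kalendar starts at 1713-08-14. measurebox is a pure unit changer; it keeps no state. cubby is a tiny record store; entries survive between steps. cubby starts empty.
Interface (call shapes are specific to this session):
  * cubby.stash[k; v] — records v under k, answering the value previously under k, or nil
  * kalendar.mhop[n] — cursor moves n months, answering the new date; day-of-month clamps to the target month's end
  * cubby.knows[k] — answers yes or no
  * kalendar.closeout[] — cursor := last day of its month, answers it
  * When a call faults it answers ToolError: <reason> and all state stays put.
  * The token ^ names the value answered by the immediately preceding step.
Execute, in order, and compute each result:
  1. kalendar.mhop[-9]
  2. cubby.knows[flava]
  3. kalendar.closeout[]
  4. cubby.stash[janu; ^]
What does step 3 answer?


Invoking kalendar.mhop with -9, and see 1712-11-14.
Invoking cubby.knows with flava, and see no.
Invoking kalendar.closeout(), giving 1712-11-30.
Using cubby.stash with janu, ^, — result: nil.

Answer: 1712-11-30


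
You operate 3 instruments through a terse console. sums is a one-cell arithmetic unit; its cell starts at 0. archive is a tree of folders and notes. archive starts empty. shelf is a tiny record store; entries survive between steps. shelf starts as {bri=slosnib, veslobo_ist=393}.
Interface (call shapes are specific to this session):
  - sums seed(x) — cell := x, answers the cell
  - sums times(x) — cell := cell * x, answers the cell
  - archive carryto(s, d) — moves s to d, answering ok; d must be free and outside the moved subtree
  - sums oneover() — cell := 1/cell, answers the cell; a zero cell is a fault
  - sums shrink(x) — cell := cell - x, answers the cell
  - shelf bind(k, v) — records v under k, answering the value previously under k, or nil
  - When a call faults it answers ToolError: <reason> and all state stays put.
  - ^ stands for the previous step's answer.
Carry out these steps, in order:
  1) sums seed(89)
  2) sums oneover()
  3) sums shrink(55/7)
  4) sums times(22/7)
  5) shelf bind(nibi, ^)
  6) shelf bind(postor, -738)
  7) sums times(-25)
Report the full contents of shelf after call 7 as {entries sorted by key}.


Answer: {bri=slosnib, nibi=-107536/4361, postor=-738, veslobo_ist=393}

Derivation:
Invoking sums seed passing x: 89: 89.
I use sums oneover, giving 1/89.
I call sums shrink passing x: 55/7, giving -4888/623.
I run sums times passing x: 22/7, giving -107536/4361.
Invoking shelf bind passing k: nibi, v: ^, and get nil.
I call shelf bind passing k: postor, v: -738, giving nil.
I use sums times passing x: -25, which returns 2688400/4361.


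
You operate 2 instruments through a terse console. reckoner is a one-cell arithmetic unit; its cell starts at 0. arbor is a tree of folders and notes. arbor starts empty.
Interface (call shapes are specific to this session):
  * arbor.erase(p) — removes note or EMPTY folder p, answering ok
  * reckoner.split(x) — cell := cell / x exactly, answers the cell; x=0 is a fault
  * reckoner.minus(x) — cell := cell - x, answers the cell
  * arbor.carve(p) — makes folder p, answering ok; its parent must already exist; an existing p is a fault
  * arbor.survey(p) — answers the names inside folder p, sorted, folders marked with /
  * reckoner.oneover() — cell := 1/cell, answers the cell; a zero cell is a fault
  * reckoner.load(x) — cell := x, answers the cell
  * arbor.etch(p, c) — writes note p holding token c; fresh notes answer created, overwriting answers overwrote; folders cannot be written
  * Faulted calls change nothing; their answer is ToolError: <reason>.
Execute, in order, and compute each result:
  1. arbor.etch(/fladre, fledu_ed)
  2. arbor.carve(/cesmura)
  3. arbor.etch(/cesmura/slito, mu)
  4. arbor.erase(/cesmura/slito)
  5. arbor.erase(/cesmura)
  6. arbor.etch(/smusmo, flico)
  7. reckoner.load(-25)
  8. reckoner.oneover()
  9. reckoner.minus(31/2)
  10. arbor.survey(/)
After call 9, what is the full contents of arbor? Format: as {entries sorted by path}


>>> arbor.etch p→/fladre c→fledu_ed
:: created
>>> arbor.carve p→/cesmura
:: ok
>>> arbor.etch p→/cesmura/slito c→mu
:: created
>>> arbor.erase p→/cesmura/slito
:: ok
>>> arbor.erase p→/cesmura
:: ok
>>> arbor.etch p→/smusmo c→flico
:: created
>>> reckoner.load x→-25
:: -25
>>> reckoner.oneover
:: -1/25
>>> reckoner.minus x→31/2
:: -777/50
>>> arbor.survey p→/
:: [fladre, smusmo]

Answer: {fladre=fledu_ed, smusmo=flico}


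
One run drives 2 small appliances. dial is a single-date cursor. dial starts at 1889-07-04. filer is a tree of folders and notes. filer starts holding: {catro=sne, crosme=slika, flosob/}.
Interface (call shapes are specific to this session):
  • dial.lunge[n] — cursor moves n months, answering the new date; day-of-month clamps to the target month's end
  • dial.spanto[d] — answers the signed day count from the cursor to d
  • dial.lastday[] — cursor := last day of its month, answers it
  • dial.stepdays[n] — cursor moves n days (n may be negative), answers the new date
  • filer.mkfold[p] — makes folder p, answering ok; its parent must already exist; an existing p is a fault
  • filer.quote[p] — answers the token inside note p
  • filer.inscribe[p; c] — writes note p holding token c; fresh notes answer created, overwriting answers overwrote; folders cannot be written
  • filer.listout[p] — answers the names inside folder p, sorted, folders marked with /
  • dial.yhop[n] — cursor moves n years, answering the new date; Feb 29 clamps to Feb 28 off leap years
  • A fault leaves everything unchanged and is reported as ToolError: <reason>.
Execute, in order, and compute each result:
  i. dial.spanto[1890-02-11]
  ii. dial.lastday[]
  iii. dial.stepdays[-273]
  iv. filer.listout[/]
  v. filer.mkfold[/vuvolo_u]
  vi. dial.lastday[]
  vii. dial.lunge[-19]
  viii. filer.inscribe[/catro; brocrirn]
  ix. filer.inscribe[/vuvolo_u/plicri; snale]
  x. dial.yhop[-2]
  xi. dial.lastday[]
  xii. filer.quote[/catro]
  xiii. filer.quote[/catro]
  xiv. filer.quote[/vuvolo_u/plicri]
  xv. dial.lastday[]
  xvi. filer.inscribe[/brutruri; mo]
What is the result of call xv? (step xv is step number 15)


I run dial.spanto(d: 1890-02-11), and see 222.
I use dial.lastday, yielding 1889-07-31.
I run dial.stepdays(n: -273), giving 1888-10-31.
Now I run filer.listout(p: /), and observe [catro, crosme, flosob/].
I invoke filer.mkfold(p: /vuvolo_u), and see ok.
Calling dial.lastday(), and observe 1888-10-31.
Invoking dial.lunge(n: -19), which returns 1887-03-31.
Using filer.inscribe(p: /catro, c: brocrirn), and observe overwrote.
I run filer.inscribe(p: /vuvolo_u/plicri, c: snale): created.
I call dial.yhop(n: -2): 1885-03-31.
Invoking dial.lastday(), giving 1885-03-31.
I try filer.quote(p: /catro), and get brocrirn.
I call filer.quote(p: /catro), giving brocrirn.
Now I run filer.quote(p: /vuvolo_u/plicri), which returns snale.
I call dial.lastday, which returns 1885-03-31.
Invoking filer.inscribe(p: /brutruri, c: mo), → created.

Answer: 1885-03-31


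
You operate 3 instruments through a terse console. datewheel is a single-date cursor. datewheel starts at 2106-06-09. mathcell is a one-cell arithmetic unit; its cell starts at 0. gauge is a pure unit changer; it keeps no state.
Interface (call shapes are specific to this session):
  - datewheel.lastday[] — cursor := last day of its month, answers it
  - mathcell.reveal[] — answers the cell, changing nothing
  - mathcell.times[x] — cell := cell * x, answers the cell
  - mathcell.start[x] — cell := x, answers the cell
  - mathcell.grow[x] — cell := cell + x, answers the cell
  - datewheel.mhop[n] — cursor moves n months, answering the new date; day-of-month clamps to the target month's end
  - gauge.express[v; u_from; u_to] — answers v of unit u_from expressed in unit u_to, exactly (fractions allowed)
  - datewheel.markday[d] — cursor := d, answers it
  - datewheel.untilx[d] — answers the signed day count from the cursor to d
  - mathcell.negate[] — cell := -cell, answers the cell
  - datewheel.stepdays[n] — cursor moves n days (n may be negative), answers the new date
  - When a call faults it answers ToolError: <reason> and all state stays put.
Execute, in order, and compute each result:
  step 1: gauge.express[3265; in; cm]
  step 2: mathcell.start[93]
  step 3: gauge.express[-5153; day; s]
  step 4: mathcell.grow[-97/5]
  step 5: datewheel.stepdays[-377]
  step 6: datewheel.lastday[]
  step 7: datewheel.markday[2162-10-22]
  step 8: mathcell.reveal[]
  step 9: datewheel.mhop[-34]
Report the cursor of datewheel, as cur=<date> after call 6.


Answer: cur=2105-05-31

Derivation:
~$ express v: 3265 u_from: in u_to: cm
:: 82931/10
~$ start x: 93
:: 93
~$ express v: -5153 u_from: day u_to: s
:: -445219200
~$ grow x: -97/5
:: 368/5
~$ stepdays n: -377
:: 2105-05-28
~$ lastday
:: 2105-05-31
~$ markday d: 2162-10-22
:: 2162-10-22
~$ reveal
:: 368/5
~$ mhop n: -34
:: 2159-12-22


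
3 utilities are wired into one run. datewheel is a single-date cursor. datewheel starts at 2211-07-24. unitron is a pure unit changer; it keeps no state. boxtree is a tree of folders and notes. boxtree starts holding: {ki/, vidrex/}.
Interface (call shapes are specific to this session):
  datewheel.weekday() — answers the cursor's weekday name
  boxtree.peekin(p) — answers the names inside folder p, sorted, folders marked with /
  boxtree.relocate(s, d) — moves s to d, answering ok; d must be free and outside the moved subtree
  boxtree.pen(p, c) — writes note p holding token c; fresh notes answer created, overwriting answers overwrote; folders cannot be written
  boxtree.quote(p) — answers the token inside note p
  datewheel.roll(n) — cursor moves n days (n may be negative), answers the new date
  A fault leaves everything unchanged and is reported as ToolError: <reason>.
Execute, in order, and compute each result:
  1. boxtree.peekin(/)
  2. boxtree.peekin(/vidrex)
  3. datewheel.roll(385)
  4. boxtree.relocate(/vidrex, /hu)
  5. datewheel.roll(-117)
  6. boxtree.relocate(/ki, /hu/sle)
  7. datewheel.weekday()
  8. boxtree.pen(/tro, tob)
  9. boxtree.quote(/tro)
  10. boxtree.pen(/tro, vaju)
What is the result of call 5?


% boxtree.peekin(p: /) => [ki/, vidrex/]
% boxtree.peekin(p: /vidrex) => []
% datewheel.roll(n: 385) => 2212-08-12
% boxtree.relocate(s: /vidrex, d: /hu) => ok
% datewheel.roll(n: -117) => 2212-04-17
% boxtree.relocate(s: /ki, d: /hu/sle) => ok
% datewheel.weekday() => Friday
% boxtree.pen(p: /tro, c: tob) => created
% boxtree.quote(p: /tro) => tob
% boxtree.pen(p: /tro, c: vaju) => overwrote

Answer: 2212-04-17


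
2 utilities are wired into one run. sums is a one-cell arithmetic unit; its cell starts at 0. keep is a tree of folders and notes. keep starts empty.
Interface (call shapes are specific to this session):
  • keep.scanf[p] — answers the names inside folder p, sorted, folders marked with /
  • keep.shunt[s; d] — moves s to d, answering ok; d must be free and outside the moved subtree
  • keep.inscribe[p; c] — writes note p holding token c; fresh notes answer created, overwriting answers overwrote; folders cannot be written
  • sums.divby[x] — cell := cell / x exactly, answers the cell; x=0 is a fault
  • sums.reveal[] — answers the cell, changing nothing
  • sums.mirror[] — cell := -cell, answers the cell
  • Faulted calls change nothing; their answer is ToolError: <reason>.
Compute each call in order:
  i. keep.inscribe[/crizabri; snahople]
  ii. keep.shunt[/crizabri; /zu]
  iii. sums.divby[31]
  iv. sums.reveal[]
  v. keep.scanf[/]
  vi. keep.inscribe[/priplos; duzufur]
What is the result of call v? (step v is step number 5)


Answer: [zu]

Derivation:
[in] keep.inscribe p: /crizabri c: snahople
  created
[in] keep.shunt s: /crizabri d: /zu
  ok
[in] sums.divby x: 31
  0
[in] sums.reveal
  0
[in] keep.scanf p: /
  [zu]
[in] keep.inscribe p: /priplos c: duzufur
  created


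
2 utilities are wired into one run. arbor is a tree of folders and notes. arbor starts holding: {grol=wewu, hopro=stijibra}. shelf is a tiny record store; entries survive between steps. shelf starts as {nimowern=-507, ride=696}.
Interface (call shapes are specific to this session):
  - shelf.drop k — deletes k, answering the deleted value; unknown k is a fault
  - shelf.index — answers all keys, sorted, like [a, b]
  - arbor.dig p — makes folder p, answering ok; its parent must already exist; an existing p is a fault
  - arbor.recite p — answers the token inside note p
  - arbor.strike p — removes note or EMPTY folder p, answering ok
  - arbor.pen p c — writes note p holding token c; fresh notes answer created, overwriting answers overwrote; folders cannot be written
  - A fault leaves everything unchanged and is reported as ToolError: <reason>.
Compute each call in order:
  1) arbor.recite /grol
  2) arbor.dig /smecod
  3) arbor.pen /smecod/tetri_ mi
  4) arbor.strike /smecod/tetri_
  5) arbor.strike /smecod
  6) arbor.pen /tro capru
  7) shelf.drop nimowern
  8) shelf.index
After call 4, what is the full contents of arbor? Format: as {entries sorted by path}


Answer: {grol=wewu, hopro=stijibra, smecod/}

Derivation:
·→ recite(p: /grol)
·← wewu
·→ dig(p: /smecod)
·← ok
·→ pen(p: /smecod/tetri_, c: mi)
·← created
·→ strike(p: /smecod/tetri_)
·← ok
·→ strike(p: /smecod)
·← ok
·→ pen(p: /tro, c: capru)
·← created
·→ drop(k: nimowern)
·← -507
·→ index()
·← [ride]


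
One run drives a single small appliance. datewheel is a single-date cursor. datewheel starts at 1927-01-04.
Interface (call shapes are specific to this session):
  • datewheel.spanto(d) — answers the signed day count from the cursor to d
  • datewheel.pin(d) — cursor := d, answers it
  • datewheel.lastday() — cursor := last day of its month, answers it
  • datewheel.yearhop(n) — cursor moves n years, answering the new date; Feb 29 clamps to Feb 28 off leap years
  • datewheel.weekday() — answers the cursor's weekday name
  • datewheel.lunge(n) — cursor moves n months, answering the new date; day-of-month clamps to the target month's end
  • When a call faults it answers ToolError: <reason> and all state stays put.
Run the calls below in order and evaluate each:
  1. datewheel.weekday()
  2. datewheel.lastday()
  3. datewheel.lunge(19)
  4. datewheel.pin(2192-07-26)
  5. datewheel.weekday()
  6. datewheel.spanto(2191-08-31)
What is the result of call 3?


Do: datewheel.weekday[]
See: Tuesday
Do: datewheel.lastday[]
See: 1927-01-31
Do: datewheel.lunge[19]
See: 1928-08-31
Do: datewheel.pin[2192-07-26]
See: 2192-07-26
Do: datewheel.weekday[]
See: Thursday
Do: datewheel.spanto[2191-08-31]
See: -330

Answer: 1928-08-31


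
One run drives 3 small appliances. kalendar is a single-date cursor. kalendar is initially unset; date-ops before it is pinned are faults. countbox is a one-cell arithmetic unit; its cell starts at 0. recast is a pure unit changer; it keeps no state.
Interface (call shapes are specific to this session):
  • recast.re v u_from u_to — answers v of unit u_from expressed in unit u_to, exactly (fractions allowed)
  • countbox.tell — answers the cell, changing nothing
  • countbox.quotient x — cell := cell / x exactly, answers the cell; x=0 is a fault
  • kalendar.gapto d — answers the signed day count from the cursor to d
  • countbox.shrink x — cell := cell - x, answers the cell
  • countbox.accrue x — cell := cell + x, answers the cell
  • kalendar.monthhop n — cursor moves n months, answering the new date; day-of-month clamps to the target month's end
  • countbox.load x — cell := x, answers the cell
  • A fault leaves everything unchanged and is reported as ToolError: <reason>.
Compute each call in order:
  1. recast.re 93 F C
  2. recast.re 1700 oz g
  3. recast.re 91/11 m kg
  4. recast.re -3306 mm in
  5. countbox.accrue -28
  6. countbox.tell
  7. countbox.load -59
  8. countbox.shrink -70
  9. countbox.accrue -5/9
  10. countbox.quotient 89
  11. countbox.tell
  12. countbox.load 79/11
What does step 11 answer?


Answer: 94/801

Derivation:
I use re passing v: 93, u_from: F, u_to: C, giving 305/9.
I try re passing v: 1700, u_from: oz, u_to: g, giving 771107029/16000.
Invoking re passing v: 91/11, u_from: m, u_to: kg: ToolError: incompatible units.
Next I call re passing v: -3306, u_from: mm, u_to: in, — result: -16530/127.
Using accrue passing x: -28, yielding -28.
Calling tell, and see -28.
Calling load passing x: -59, — result: -59.
Using shrink passing x: -70: 11.
Invoking accrue passing x: -5/9: 94/9.
Now I run quotient passing x: 89, and see 94/801.
Then tell(), giving 94/801.
Now I run load passing x: 79/11, and see 79/11.
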